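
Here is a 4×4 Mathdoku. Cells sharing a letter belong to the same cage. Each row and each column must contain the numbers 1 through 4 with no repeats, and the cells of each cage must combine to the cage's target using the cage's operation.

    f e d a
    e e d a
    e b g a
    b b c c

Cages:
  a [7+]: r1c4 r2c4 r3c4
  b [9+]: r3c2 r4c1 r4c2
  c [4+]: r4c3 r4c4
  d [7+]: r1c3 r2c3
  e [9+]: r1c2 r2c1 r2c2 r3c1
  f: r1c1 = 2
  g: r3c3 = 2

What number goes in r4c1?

4

F is a freebie, so r1c1 = 2.
G is a freebie, so r3c3 = 2.
Cage a has sum 7; hence r2c4 = 2.
The only place for 2 in row 4 is r4c2.
The only place for 4 in row 4 is r4c1.
Cage b needs sum 9, so r3c2 = 3.
The 4 cells of cage e must have sum 9; hence r2c1 = 3.
Row 2 already has 3; hence r2c3 = 4.
3 is placed in row 3; hence r3c1 = 1.
Row 3 already has 1, leaving r3c4 = 4.
The 4 cells of cage e must have sum 9; hence r1c2 = 4.
4 is placed in column 3; hence r1c3 = 3.
4 is placed in column 4; hence r1c4 = 1.
Row 2 already has 4, leaving r2c2 = 1.
3 is placed in column 3, so r4c3 = 1.
Column 4 already has 1, so r4c4 = 3.
The full grid is 2 4 3 1 / 3 1 4 2 / 1 3 2 4 / 4 2 1 3.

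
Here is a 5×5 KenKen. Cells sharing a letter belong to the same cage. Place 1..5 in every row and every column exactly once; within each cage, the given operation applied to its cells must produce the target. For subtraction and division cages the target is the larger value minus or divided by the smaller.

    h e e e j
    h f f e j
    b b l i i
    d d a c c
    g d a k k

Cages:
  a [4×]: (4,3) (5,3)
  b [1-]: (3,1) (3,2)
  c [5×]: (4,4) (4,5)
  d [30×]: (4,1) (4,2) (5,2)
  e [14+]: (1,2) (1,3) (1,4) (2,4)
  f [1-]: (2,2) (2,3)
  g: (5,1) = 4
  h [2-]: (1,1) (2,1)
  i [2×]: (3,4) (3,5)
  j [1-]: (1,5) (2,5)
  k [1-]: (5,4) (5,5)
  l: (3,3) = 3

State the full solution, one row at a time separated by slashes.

1 2 5 3 4 / 3 1 2 4 5 / 5 4 3 1 2 / 2 3 4 5 1 / 4 5 1 2 3

Cage l is given; hence (3,3) = 3.
Cage g is given, leaving (5,1) = 4.
4 is placed in row 5; hence (5,3) = 1.
Column 3 already has 1; hence (4,3) = 4.
In row 3, 4 can only go at (3,2), so (3,2) = 4.
Cage f needs two cells with difference 1, so (2,3) = 2.
Cage b needs two cells with difference 1, so (3,1) = 5.
Column 3 now contains 2, which forces (1,3) = 5.
The only place for 5 in row 5 is (5,2).
The only place for 2 in column 1 is (4,1).
Row 4 now contains 2, leaving (4,2) = 3.
3 is placed in column 2, which forces (2,2) = 1.
Cage h's pair has difference 2, which forces (1,1) = 1.
Column 2 already has 1; hence (1,2) = 2.
Row 2 already has 1, which forces (2,1) = 3.
Row 2 already has 3, leaving (2,4) = 4.
Row 2 now contains 4; hence (2,5) = 5.
Column 5 now contains 5, leaving (4,5) = 1.
Column 4 already has 4, so (1,4) = 3.
The two cells of cage j must have difference 1; hence (1,5) = 4.
Cage i needs two cells with product 2, so (3,4) = 1.
Column 5 now contains 1, leaving (3,5) = 2.
1 is placed in row 4, leaving (4,4) = 5.
3 is placed in column 4, which forces (5,4) = 2.
Column 5 already has 2, so (5,5) = 3.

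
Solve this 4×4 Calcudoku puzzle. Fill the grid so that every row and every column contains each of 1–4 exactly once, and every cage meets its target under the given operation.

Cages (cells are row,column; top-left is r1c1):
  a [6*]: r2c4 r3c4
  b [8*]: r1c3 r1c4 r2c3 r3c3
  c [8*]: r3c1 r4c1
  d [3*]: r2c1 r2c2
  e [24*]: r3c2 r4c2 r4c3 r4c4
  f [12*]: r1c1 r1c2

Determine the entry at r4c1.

The 4 cells of cage b must have product 8, which forces r1c4 = 1.
Row 1 needs a 2, and only r1c3 is open for it.
In row 2, 2 can only go at r2c4, so r2c4 = 2.
Column 4 already has 2, so r3c4 = 3.
Column 4 now contains 3, so r4c4 = 4.
Cage c needs two cells with product 8, leaving r3c1 = 4.
Row 3 now contains 4; hence r3c3 = 1.
4 is placed in row 4, which forces r4c1 = 2.
Column 3 now contains 1; hence r4c3 = 3.
Column 1 now contains 4; hence r1c1 = 3.
Cage f needs two cells with product 12, leaving r1c2 = 4.
Column 1 now contains 3; hence r2c1 = 1.
Row 2 now contains 1, so r2c2 = 3.
Column 3 now contains 1, leaving r2c3 = 4.
1 is placed in row 3, which forces r3c2 = 2.
Row 4 already has 3, which forces r4c2 = 1.
Completed grid: 3 4 2 1 / 1 3 4 2 / 4 2 1 3 / 2 1 3 4.

2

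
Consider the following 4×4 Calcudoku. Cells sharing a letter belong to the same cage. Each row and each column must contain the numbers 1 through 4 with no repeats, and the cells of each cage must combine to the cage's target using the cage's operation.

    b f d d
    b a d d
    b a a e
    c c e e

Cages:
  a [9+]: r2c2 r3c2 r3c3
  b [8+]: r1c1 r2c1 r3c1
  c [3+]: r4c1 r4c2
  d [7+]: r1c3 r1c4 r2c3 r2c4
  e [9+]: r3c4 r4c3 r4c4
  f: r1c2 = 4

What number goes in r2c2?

2

F is a freebie, leaving r1c2 = 4.
The 3 cells of cage a must have sum 9, leaving r3c3 = 4.
Cage b has sum 8; hence r2c1 = 4.
Cage e needs sum 9, so r4c4 = 4.
In row 3, 1 can only go at r3c1, so r3c1 = 1.
Column 1 now contains 1; hence r1c1 = 3.
Column 1 now contains 1, so r4c1 = 2.
The two cells of cage c must have sum 3; hence r4c2 = 1.
Row 4 already has 2; hence r4c3 = 3.
Cage d needs sum 7, so r1c3 = 2.
Cage d needs sum 7, which forces r1c4 = 1.
Cage d has sum 7; hence r2c3 = 1.
Cage d has sum 7; hence r2c4 = 3.
Cage e has sum 9; hence r3c4 = 2.
3 is placed in row 2, which forces r2c2 = 2.
Row 3 already has 2; hence r3c2 = 3.
The full grid is 3 4 2 1 / 4 2 1 3 / 1 3 4 2 / 2 1 3 4.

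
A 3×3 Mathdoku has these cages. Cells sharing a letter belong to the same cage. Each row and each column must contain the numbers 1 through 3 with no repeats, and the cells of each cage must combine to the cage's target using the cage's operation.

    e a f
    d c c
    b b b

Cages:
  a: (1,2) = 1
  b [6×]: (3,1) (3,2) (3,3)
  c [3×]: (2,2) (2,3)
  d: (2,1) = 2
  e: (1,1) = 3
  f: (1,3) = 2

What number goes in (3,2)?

2

Cage e is a single given cell, so (1,1) = 3.
A is a freebie, so (1,2) = 1.
Cage f is given; hence (1,3) = 2.
Cage d is given, leaving (2,1) = 2.
Column 2 now contains 1, so (2,2) = 3.
Row 2 already has 3, leaving (2,3) = 1.
Column 1 now contains 2; hence (3,1) = 1.
3 is placed in column 2; hence (3,2) = 2.
Column 3 now contains 1; hence (3,3) = 3.
Completed grid: 3 1 2 / 2 3 1 / 1 2 3.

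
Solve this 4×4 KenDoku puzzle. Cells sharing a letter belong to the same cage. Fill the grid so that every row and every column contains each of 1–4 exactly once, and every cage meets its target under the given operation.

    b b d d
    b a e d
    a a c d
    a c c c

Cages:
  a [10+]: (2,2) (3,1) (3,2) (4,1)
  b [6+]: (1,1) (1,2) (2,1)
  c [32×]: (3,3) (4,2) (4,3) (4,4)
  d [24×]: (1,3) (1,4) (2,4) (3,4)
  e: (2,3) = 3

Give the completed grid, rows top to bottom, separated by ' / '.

E is a freebie; hence (2,3) = 3.
Cage c has product 32, leaving (3,3) = 4.
Row 4 needs a 3, and only (4,1) is open for it.
In column 1, 4 can only go at (1,1), so (1,1) = 4.
Cage b needs sum 6; hence (1,2) = 1.
1 is placed in row 1, which forces (1,3) = 2.
Row 1 now contains 2; hence (1,4) = 3.
The 3 cells of cage b must have sum 6, which forces (2,1) = 1.
Cage d needs product 24; hence (2,4) = 4.
Column 1 already has 1; hence (3,1) = 2.
Row 3 now contains 2, leaving (3,2) = 3.
Row 3 now contains 2, so (3,4) = 1.
2 is placed in column 3; hence (4,3) = 1.
Column 4 now contains 1; hence (4,4) = 2.
4 is placed in row 2, leaving (2,2) = 2.
2 is placed in row 4, so (4,2) = 4.

4 1 2 3 / 1 2 3 4 / 2 3 4 1 / 3 4 1 2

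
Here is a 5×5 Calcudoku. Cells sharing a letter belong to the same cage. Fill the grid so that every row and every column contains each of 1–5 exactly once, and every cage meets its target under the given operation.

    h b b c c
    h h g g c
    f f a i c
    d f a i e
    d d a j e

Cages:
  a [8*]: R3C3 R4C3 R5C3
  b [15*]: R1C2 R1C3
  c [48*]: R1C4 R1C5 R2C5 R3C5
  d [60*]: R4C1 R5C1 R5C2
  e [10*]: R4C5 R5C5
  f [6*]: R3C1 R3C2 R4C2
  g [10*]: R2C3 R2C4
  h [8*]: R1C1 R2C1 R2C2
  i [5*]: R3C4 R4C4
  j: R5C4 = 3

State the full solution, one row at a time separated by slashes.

2 5 3 4 1 / 4 1 5 2 3 / 1 3 2 5 4 / 3 2 4 1 5 / 5 4 1 3 2

J is a freebie, leaving R5C4 = 3.
The 3 cells of cage d must have product 60, leaving R4C1 = 3.
The 3 cells of cage f must have product 6, leaving R3C2 = 3.
Column 2 now contains 3; hence R1C2 = 5.
The two cells of cage b must have product 15; hence R1C3 = 3.
Column 2 now contains 5, so R5C2 = 4.
Cage c needs product 48; hence R2C5 = 3.
4 is placed in row 5, which forces R5C1 = 5.
Row 5 now contains 5, which forces R5C5 = 2.
Cage c has product 48, leaving R1C4 = 4.
The 4 cells of cage c must have product 48, leaving R1C5 = 1.
Column 5 already has 2, leaving R3C5 = 4.
Column 5 already has 2; hence R4C5 = 5.
2 is placed in row 5, leaving R5C3 = 1.
Row 1 now contains 1; hence R1C1 = 2.
Cage h needs product 8, so R2C1 = 4.
The 3 cells of cage h must have product 8, which forces R2C2 = 1.
2 is placed in column 1, which forces R3C1 = 1.
Row 3 already has 4, leaving R3C3 = 2.
Cage i's pair has product 5, leaving R3C4 = 5.
Column 2 already has 1; hence R4C2 = 2.
Cage a has product 8; hence R4C3 = 4.
5 is placed in row 4, which forces R4C4 = 1.
2 is placed in column 3; hence R2C3 = 5.
Column 4 now contains 5, which forces R2C4 = 2.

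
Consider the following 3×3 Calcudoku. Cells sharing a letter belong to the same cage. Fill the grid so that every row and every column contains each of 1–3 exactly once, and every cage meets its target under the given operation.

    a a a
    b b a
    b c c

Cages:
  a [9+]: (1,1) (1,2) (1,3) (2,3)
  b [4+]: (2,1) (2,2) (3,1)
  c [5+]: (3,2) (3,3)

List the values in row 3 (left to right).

1 3 2

The 3 cells of cage b must have sum 4, which forces (2,1) = 2.
Cage b needs sum 4, which forces (2,2) = 1.
Cage a needs sum 9, so (2,3) = 3.
The 3 cells of cage b must have sum 4, leaving (3,1) = 1.
Column 3 already has 3, so (3,3) = 2.
Column 1 now contains 1, so (1,1) = 3.
The 4 cells of cage a must have sum 9; hence (1,2) = 2.
Column 3 already has 2, so (1,3) = 1.
Row 3 now contains 2, so (3,2) = 3.
Completed grid: 3 2 1 / 2 1 3 / 1 3 2.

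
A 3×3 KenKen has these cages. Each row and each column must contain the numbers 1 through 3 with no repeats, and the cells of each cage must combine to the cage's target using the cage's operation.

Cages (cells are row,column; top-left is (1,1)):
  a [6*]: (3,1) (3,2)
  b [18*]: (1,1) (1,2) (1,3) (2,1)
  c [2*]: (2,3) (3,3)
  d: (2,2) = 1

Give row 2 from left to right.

Cage b needs product 18, so (2,1) = 3.
Cage d is a single given cell, so (2,2) = 1.
Row 2 now contains 1; hence (2,3) = 2.
Column 1 already has 3, so (3,1) = 2.
2 is placed in row 3; hence (3,2) = 3.
2 is placed in column 3, so (3,3) = 1.
2 is placed in column 1; hence (1,1) = 1.
3 is placed in column 2; hence (1,2) = 2.
1 is placed in column 3, leaving (1,3) = 3.
Completed grid: 1 2 3 / 3 1 2 / 2 3 1.

3 1 2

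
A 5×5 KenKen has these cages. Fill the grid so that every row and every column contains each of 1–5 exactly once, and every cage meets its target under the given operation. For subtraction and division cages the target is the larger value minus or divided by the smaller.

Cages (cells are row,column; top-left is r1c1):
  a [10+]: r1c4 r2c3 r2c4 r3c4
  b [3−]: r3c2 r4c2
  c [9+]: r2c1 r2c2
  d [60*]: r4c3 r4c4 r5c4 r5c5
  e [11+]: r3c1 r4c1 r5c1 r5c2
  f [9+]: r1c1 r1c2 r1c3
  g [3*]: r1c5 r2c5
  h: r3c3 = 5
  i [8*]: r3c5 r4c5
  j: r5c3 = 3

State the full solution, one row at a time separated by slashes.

H is a freebie; hence r3c3 = 5.
J is a freebie, so r5c3 = 3.
Cage d has product 60; hence r4c4 = 3.
The 4 cells of cage a must have sum 10, so r2c3 = 2.
Row 1 needs a 4, and only r1c3 is open for it.
4 is placed in column 3, so r4c3 = 1.
Row 1 needs a 5, and only r1c4 is open for it.
Column 4 now contains 5, so r2c4 = 1.
1 is placed in row 2, which forces r2c5 = 3.
The 4 cells of cage a must have sum 10, so r3c4 = 2.
Row 3 now contains 2, so r3c5 = 4.
4 is placed in column 5, leaving r4c5 = 2.
Column 4 now contains 5, which forces r5c4 = 4.
The 4 cells of cage d must have product 60, so r5c5 = 5.
Column 5 already has 3, leaving r1c5 = 1.
Cage e has sum 11; hence r3c1 = 3.
Row 3 now contains 2, which forces r3c2 = 1.
The 4 cells of cage e must have sum 11, so r4c1 = 5.
Cage b's pair has difference 3, leaving r4c2 = 4.
Column 2 already has 1, which forces r5c2 = 2.
Column 1 already has 3, so r1c1 = 2.
2 is placed in column 2, so r1c2 = 3.
Column 1 now contains 5, which forces r2c1 = 4.
4 is placed in column 2, leaving r2c2 = 5.
Row 5 now contains 2, so r5c1 = 1.

2 3 4 5 1 / 4 5 2 1 3 / 3 1 5 2 4 / 5 4 1 3 2 / 1 2 3 4 5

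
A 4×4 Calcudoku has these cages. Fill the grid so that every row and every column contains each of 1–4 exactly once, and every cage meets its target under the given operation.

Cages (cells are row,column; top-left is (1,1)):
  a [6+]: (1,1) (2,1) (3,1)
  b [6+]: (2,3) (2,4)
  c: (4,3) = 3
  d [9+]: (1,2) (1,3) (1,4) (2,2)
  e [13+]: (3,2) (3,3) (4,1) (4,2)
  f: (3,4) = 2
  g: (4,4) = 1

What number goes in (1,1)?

2

F is a freebie, which forces (3,4) = 2.
Cage c is given; hence (4,3) = 3.
Cage g is given, which forces (4,4) = 1.
Cage b's pair has sum 6; hence (2,3) = 2.
Column 4 now contains 2, so (2,4) = 4.
Cage e has sum 13, leaving (3,2) = 3.
3 is placed in column 3, so (3,3) = 4.
The 3 cells of cage a must have sum 6, so (1,1) = 2.
Cage d has sum 9, which forces (1,2) = 4.
Column 3 already has 2, which forces (1,3) = 1.
Column 4 now contains 4, leaving (1,4) = 3.
The 3 cells of cage a must have sum 6, which forces (2,1) = 3.
Column 2 already has 3, so (2,2) = 1.
3 is placed in row 3, which forces (3,1) = 1.
Column 1 now contains 2, leaving (4,1) = 4.
Column 2 already has 4, which forces (4,2) = 2.
Completed grid: 2 4 1 3 / 3 1 2 4 / 1 3 4 2 / 4 2 3 1.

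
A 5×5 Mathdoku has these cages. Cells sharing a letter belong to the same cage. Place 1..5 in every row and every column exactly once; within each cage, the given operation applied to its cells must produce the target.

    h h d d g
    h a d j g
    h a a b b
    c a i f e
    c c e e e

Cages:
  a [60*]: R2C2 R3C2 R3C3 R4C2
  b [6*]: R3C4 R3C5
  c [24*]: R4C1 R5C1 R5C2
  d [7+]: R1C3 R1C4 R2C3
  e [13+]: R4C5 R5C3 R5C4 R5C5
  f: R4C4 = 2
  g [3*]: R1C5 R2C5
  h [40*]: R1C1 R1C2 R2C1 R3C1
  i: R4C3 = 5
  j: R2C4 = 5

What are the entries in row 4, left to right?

3 1 5 2 4

Cage j is given; hence R2C4 = 5.
Cage i is a single given cell, so R4C3 = 5.
F is a freebie, so R4C4 = 2.
Cage a has product 60, leaving R3C2 = 5.
Column 4 now contains 2; hence R3C4 = 3.
Cage b needs two cells with product 6, so R3C5 = 2.
The 4 cells of cage h must have product 40, so R1C1 = 5.
The only place for 3 in row 1 is R1C5.
Column 5 now contains 3, leaving R2C5 = 1.
Column 5 already has 1, which forces R4C5 = 4.
Cage e needs sum 13; hence R5C3 = 3.
Column 5 now contains 3, which forces R5C5 = 5.
Row 4 already has 4, so R4C1 = 3.
3 is placed in row 4; hence R4C2 = 1.
The 4 cells of cage e must have sum 13, so R5C4 = 1.
The 3 cells of cage d must have sum 7, so R1C3 = 1.
Column 4 now contains 1, leaving R1C4 = 4.
Cage a has product 60, which forces R2C2 = 3.
Cage d needs sum 7, so R2C3 = 2.
Cage h needs product 40, so R3C1 = 1.
Cage a needs product 60; hence R3C3 = 4.
Row 1 now contains 4, which forces R1C2 = 2.
2 is placed in row 2, leaving R2C1 = 4.
4 is placed in column 1; hence R5C1 = 2.
Column 2 already has 2, leaving R5C2 = 4.
Filled in: 5 2 1 4 3 / 4 3 2 5 1 / 1 5 4 3 2 / 3 1 5 2 4 / 2 4 3 1 5.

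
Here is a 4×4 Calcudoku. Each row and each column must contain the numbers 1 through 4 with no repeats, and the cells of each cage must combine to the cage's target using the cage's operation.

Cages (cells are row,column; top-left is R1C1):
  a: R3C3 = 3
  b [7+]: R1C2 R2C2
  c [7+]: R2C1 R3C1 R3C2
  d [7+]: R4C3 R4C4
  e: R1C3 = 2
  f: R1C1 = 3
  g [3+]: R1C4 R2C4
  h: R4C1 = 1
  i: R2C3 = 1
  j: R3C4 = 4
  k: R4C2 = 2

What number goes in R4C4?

F is a freebie, which forces R1C1 = 3.
Row 1 now contains 3, so R1C2 = 4.
E is a freebie, which forces R1C3 = 2.
Row 1 now contains 2, which forces R1C4 = 1.
Column 2 already has 4, which forces R2C2 = 3.
Cage i is a single given cell, which forces R2C3 = 1.
Column 4 now contains 1, so R2C4 = 2.
Cage a is given, leaving R3C3 = 3.
J is a freebie, leaving R3C4 = 4.
Cage h is given, leaving R4C1 = 1.
K is a freebie, leaving R4C2 = 2.
Column 3 now contains 3, leaving R4C3 = 4.
Column 4 already has 4; hence R4C4 = 3.
2 is placed in row 2, so R2C1 = 4.
1 is placed in column 1; hence R3C1 = 2.
Column 2 already has 2, so R3C2 = 1.
Filled in: 3 4 2 1 / 4 3 1 2 / 2 1 3 4 / 1 2 4 3.

3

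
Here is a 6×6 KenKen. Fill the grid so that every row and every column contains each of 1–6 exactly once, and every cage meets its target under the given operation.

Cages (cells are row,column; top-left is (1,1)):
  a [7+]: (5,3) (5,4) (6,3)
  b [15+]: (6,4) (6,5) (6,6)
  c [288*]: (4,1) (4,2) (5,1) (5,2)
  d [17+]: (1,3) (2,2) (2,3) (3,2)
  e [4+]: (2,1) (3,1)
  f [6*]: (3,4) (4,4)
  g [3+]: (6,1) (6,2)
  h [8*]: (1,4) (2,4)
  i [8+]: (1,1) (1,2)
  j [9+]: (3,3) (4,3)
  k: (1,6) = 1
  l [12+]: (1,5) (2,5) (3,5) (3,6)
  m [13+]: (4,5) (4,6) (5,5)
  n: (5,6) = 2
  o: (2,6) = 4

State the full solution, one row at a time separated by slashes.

5 3 2 4 6 1 / 3 5 6 2 1 4 / 1 4 5 6 2 3 / 6 2 4 1 3 5 / 4 6 1 3 5 2 / 2 1 3 5 4 6

K is a freebie, so (1,6) = 1.
O is a freebie, which forces (2,6) = 4.
N is a freebie; hence (5,6) = 2.
Cage h needs two cells with product 8, leaving (1,4) = 4.
4 is placed in row 2, leaving (2,4) = 2.
The 3 cells of cage b must have sum 15, so (6,5) = 4.
In row 6, 3 can only go at (6,3), so (6,3) = 3.
Cage a has sum 7, so (5,3) = 1.
Cage a needs sum 7, which forces (5,4) = 3.
The only place for 2 in row 3 is (3,5).
Cage l needs sum 12, leaving (2,5) = 1.
Column 5 now contains 1; hence (4,5) = 3.
Column 5 already has 3; hence (1,5) = 6.
Row 2 now contains 1, which forces (2,1) = 3.
The two cells of cage e must have sum 4, which forces (3,1) = 1.
Row 3 already has 1, so (3,4) = 6.
Cage l has sum 12, leaving (3,6) = 3.
Column 4 now contains 6; hence (4,4) = 1.
The 3 cells of cage m must have sum 13, leaving (4,6) = 5.
The 3 cells of cage m must have sum 13, so (5,5) = 5.
Column 1 already has 1; hence (6,1) = 2.
Row 6 already has 2, so (6,2) = 1.
Column 4 now contains 6, leaving (6,4) = 5.
5 is placed in column 6, which forces (6,6) = 6.
2 is placed in column 1; hence (1,1) = 5.
The two cells of cage i must have sum 8; hence (1,2) = 3.
Cage d has sum 17, so (1,3) = 2.
Row 3 already has 6; hence (3,2) = 4.
The two cells of cage j must have sum 9, leaving (3,3) = 5.
2 is placed in column 1, which forces (4,1) = 6.
The 4 cells of cage c must have product 288, so (4,2) = 2.
Row 4 already has 5, which forces (4,3) = 4.
Cage c needs product 288, which forces (5,1) = 4.
Cage c has product 288; hence (5,2) = 6.
6 is placed in column 2, which forces (2,2) = 5.
Column 3 already has 5, leaving (2,3) = 6.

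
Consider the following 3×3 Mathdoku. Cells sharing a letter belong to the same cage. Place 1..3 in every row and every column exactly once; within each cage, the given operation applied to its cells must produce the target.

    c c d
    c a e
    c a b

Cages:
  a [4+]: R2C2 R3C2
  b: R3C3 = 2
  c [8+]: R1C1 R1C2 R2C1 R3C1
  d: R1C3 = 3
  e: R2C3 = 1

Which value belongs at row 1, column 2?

The 4 cells of cage c must have sum 8, which forces R1C2 = 2.
Cage d is a single given cell, leaving R1C3 = 3.
Cage e is a single given cell; hence R2C3 = 1.
Cage b is a single given cell, leaving R3C3 = 2.
Row 1 already has 3, leaving R1C1 = 1.
Cage c has sum 8, so R2C1 = 2.
Row 2 now contains 1, leaving R2C2 = 3.
Cage c has sum 8; hence R3C1 = 3.
The two cells of cage a must have sum 4, leaving R3C2 = 1.
Completed grid: 1 2 3 / 2 3 1 / 3 1 2.

2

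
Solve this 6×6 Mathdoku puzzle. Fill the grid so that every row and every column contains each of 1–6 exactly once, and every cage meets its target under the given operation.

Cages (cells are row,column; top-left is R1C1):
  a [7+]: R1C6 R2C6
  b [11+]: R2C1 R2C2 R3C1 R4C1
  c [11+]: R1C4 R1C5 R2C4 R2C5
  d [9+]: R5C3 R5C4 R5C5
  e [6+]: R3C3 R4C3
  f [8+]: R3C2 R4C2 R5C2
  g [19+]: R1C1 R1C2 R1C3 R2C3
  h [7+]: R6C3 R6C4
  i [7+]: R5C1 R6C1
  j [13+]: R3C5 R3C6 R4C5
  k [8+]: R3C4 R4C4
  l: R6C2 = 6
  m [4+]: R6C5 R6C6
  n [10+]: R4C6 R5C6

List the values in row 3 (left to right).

1 2 4 5 6 3

Cage l is a single given cell, leaving R6C2 = 6.
The only place for 4 in row 6 is R6C1.
Cage i needs two cells with sum 7; hence R5C1 = 3.
In row 5, 5 can only go at R5C2, so R5C2 = 5.
In row 5, 4 can only go at R5C6, so R5C6 = 4.
4 is placed in column 6, leaving R4C6 = 6.
In row 3, 4 can only go at R3C3, so R3C3 = 4.
Cage e needs two cells with sum 6, so R4C3 = 2.
Column 3 now contains 2, leaving R6C3 = 5.
5 is placed in row 6, so R6C4 = 2.
The 4 cells of cage g must have sum 19, so R1C1 = 6.
Cage g needs sum 19; hence R1C2 = 4.
Cage g has sum 19, leaving R1C3 = 3.
Column 3 now contains 5, leaving R2C3 = 6.
Cage f has sum 8, which forces R3C2 = 2.
2 is placed in row 4, leaving R4C2 = 1.
Column 3 now contains 6, which forces R5C3 = 1.
1 is placed in row 5, so R5C4 = 6.
Cage d has sum 9, so R5C5 = 2.
Cage b needs sum 11, so R2C1 = 2.
Column 2 already has 2; hence R2C2 = 3.
Row 2 now contains 2, so R2C6 = 5.
The 4 cells of cage b must have sum 11, so R3C1 = 1.
5 is placed in column 6, leaving R3C6 = 3.
Row 4 now contains 1, leaving R4C1 = 5.
Row 4 already has 5, which forces R4C4 = 3.
Row 4 already has 5, which forces R4C5 = 4.
Column 6 now contains 3, which forces R6C6 = 1.
The 4 cells of cage c must have sum 11, which forces R1C4 = 1.
Cage c has sum 11, leaving R1C5 = 5.
5 is placed in column 6, so R1C6 = 2.
Cage c needs sum 11; hence R2C4 = 4.
Column 5 now contains 4, which forces R2C5 = 1.
Row 3 now contains 3; hence R3C4 = 5.
Row 3 now contains 3, so R3C5 = 6.
Row 6 already has 1; hence R6C5 = 3.
The full grid is 6 4 3 1 5 2 / 2 3 6 4 1 5 / 1 2 4 5 6 3 / 5 1 2 3 4 6 / 3 5 1 6 2 4 / 4 6 5 2 3 1.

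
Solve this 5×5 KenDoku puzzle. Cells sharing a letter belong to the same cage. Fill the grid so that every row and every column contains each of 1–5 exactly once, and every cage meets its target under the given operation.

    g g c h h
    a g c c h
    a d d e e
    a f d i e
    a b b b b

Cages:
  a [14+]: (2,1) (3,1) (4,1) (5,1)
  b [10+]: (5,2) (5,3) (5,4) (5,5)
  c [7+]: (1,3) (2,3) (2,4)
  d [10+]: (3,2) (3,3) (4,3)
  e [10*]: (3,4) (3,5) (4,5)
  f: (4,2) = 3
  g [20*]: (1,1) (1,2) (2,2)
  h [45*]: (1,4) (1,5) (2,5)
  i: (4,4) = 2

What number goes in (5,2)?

Cage h has product 45, so (1,4) = 3.
The 3 cells of cage h must have product 45, leaving (1,5) = 5.
Cage h needs product 45, which forces (2,5) = 3.
Cage f is a single given cell, so (4,2) = 3.
Cage i is given, so (4,4) = 2.
2 is placed in row 4, which forces (4,5) = 1.
Cage g needs product 20, leaving (2,2) = 5.
The 3 cells of cage e must have product 10, leaving (3,4) = 5.
Column 5 now contains 1; hence (3,5) = 2.
Cage b has sum 10, so (5,3) = 3.
Column 5 already has 2, leaving (5,5) = 4.
Cage a has sum 14, which forces (3,1) = 3.
Cage d has sum 10, which forces (4,3) = 5.
Cage b needs sum 10, leaving (5,2) = 2.
4 is placed in row 5, leaving (5,4) = 1.
The 4 cells of cage a must have sum 14, so (2,1) = 2.
Row 2 already has 2; hence (2,3) = 1.
Column 4 already has 1, leaving (2,4) = 4.
1 is placed in column 3, leaving (3,3) = 4.
5 is placed in row 4, so (4,1) = 4.
Row 5 now contains 2, which forces (5,1) = 5.
Column 1 now contains 4, which forces (1,1) = 1.
The 3 cells of cage g must have product 20, so (1,2) = 4.
1 is placed in column 3; hence (1,3) = 2.
Row 3 already has 4, leaving (3,2) = 1.
Completed grid: 1 4 2 3 5 / 2 5 1 4 3 / 3 1 4 5 2 / 4 3 5 2 1 / 5 2 3 1 4.

2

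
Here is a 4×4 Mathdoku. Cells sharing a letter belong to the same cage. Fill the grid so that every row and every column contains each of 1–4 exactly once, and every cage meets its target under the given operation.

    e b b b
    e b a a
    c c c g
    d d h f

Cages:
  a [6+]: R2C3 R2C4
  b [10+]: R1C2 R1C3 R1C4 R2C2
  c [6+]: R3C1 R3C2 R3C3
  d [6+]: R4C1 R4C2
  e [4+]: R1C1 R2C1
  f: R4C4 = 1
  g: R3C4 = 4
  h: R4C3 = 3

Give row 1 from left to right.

1 4 2 3

Cage g is a single given cell, which forces R3C4 = 4.
Cage h is given, which forces R4C3 = 3.
F is a freebie; hence R4C4 = 1.
Cage a's pair has sum 6, which forces R2C3 = 4.
4 is placed in column 4, which forces R2C4 = 2.
Cage b has sum 10, which forces R1C2 = 4.
Cage b needs sum 10, leaving R1C3 = 2.
2 is placed in column 4, leaving R1C4 = 3.
Cage b has sum 10, which forces R2C2 = 1.
2 is placed in column 3; hence R3C3 = 1.
Column 2 now contains 4, leaving R4C2 = 2.
Row 1 now contains 3, leaving R1C1 = 1.
1 is placed in row 2, leaving R2C1 = 3.
Cage c needs sum 6, so R3C1 = 2.
2 is placed in column 2, so R3C2 = 3.
2 is placed in row 4, which forces R4C1 = 4.
The full grid is 1 4 2 3 / 3 1 4 2 / 2 3 1 4 / 4 2 3 1.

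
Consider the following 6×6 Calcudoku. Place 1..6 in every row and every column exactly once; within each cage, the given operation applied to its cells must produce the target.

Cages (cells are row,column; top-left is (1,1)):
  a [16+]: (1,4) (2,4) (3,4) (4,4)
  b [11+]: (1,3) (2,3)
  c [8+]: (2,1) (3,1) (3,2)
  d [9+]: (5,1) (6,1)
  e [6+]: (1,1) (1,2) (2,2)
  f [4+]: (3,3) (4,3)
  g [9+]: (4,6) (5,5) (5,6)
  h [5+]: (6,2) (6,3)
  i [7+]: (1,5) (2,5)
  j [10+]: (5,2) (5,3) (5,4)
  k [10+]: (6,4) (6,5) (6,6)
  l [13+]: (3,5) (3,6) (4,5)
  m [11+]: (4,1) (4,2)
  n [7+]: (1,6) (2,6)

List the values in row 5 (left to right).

In column 2, 6 can only go at (4,2), so (4,2) = 6.
Row 4 already has 6, which forces (4,1) = 5.
In column 2, 4 can only go at (1,2), so (1,2) = 4.
Cage e has sum 6, which forces (1,1) = 1.
Cage e has sum 6, leaving (2,2) = 1.
Column 2 already has 1; hence (6,2) = 3.
Cage c has sum 8, so (2,1) = 2.
The 3 cells of cage c must have sum 8, which forces (3,1) = 4.
Cage c has sum 8, leaving (3,2) = 2.
The two cells of cage d must have sum 9, leaving (5,1) = 3.
3 is placed in column 2, so (5,2) = 5.
3 is placed in row 5; hence (5,4) = 1.
Row 6 now contains 3, leaving (6,1) = 6.
Cage h needs two cells with sum 5; hence (6,3) = 2.
Column 3 already has 2; hence (5,3) = 4.
The 3 cells of cage g must have sum 9; hence (4,6) = 1.
Cage f needs two cells with sum 4, which forces (3,3) = 1.
1 is placed in row 4, leaving (4,3) = 3.
3 is placed in row 4, so (4,4) = 2.
Row 4 now contains 2; hence (4,5) = 4.
Cage k has sum 10, which forces (6,5) = 1.
Cage i needs two cells with sum 7, which forces (1,5) = 2.
2 is placed in row 1, so (1,6) = 3.
Column 5 already has 4, which forces (2,5) = 5.
Row 2 now contains 5, leaving (2,6) = 4.
3 is placed in column 6; hence (3,6) = 6.
Column 5 now contains 2; hence (5,5) = 6.
Column 6 already has 6; hence (5,6) = 2.
4 is placed in column 6; hence (6,6) = 5.
Cage b's pair has sum 11, leaving (1,3) = 5.
Row 1 already has 5, leaving (1,4) = 6.
Row 2 now contains 5, which forces (2,3) = 6.
Column 4 already has 6; hence (2,4) = 3.
3 is placed in column 4, so (3,4) = 5.
Row 3 already has 6; hence (3,5) = 3.
5 is placed in row 6, which forces (6,4) = 4.
Completed grid: 1 4 5 6 2 3 / 2 1 6 3 5 4 / 4 2 1 5 3 6 / 5 6 3 2 4 1 / 3 5 4 1 6 2 / 6 3 2 4 1 5.

3 5 4 1 6 2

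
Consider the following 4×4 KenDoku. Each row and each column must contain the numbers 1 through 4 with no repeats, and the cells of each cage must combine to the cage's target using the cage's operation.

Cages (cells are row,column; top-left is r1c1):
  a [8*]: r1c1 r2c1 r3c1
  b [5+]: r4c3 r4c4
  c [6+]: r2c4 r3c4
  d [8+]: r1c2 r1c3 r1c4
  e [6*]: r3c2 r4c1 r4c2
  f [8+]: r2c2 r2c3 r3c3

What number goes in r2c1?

1

Row 1 needs a 2, and only r1c1 is open for it.
Column 1 needs a 3, and only r4c1 is open for it.
The only place for 3 in row 3 is r3c3.
In row 2, 3 can only go at r2c2, so r2c2 = 3.
Cage d has sum 8; hence r1c4 = 3.
Cage f has sum 8, leaving r2c3 = 2.
2 is placed in row 2, which forces r2c4 = 4.
4 is placed in column 4, so r3c4 = 2.
4 is placed in column 4, which forces r4c4 = 1.
Row 2 already has 4, which forces r2c1 = 1.
Cage a needs product 8; hence r3c1 = 4.
Row 3 now contains 2, so r3c2 = 1.
Row 4 now contains 1; hence r4c2 = 2.
Row 4 now contains 1; hence r4c3 = 4.
Column 2 now contains 1, which forces r1c2 = 4.
Column 3 now contains 4, so r1c3 = 1.
Completed grid: 2 4 1 3 / 1 3 2 4 / 4 1 3 2 / 3 2 4 1.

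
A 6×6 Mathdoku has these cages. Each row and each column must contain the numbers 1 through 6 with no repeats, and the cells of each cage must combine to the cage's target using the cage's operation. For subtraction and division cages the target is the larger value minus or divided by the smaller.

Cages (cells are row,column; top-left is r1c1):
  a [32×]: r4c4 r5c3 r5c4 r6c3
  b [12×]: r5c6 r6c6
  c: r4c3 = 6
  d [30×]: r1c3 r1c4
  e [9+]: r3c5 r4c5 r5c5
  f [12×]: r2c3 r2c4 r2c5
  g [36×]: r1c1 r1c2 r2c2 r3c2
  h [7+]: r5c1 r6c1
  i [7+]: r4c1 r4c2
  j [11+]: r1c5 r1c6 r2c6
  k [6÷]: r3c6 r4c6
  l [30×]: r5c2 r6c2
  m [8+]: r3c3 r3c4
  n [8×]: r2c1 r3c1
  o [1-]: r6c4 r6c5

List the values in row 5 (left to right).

Cage c is a single given cell, leaving r4c3 = 6.
Row 4 now contains 6, so r4c6 = 1.
6 is placed in column 3, so r1c3 = 5.
Cage d's pair has product 30, leaving r1c4 = 6.
Column 6 now contains 1, which forces r3c6 = 6.
Cage m's pair has sum 8, which forces r3c3 = 3.
Cage m needs two cells with sum 8, so r3c4 = 5.
Row 2 needs a 5, and only r2c6 is open for it.
The only place for 2 in column 6 is r1c6.
2 is placed in row 1, so r1c5 = 4.
Cage e has sum 9, so r3c5 = 1.
Column 2 needs a 1, and only r1c2 is open for it.
Row 1 already has 1, leaving r1c1 = 3.
The only place for 4 in column 2 is r3c2.
Cage n needs two cells with product 8, so r2c1 = 4.
Cage g needs product 36, leaving r2c2 = 3.
Row 2 already has 3, so r2c5 = 6.
Row 3 now contains 4; hence r3c1 = 2.
Column 1 already has 2, so r4c1 = 5.
Row 4 now contains 5, leaving r4c2 = 2.
2 is placed in row 4; hence r4c4 = 4.
2 is placed in row 4, leaving r4c5 = 3.
3 is placed in column 5, leaving r5c5 = 5.
Column 5 now contains 5; hence r6c5 = 2.
Row 5 already has 5, so r5c2 = 6.
Cage l needs two cells with product 30, leaving r6c2 = 5.
6 is placed in row 5; hence r5c1 = 1.
Row 5 now contains 1, leaving r5c4 = 2.
The two cells of cage h must have sum 7, so r6c1 = 6.
Cage f needs product 12, so r2c3 = 2.
Column 4 now contains 2, which forces r2c4 = 1.
Row 5 now contains 2; hence r5c3 = 4.
4 is placed in row 5, leaving r5c6 = 3.
Cage a has product 32, which forces r6c3 = 1.
1 is placed in column 4, so r6c4 = 3.
Column 6 now contains 3; hence r6c6 = 4.
The full grid is 3 1 5 6 4 2 / 4 3 2 1 6 5 / 2 4 3 5 1 6 / 5 2 6 4 3 1 / 1 6 4 2 5 3 / 6 5 1 3 2 4.

1 6 4 2 5 3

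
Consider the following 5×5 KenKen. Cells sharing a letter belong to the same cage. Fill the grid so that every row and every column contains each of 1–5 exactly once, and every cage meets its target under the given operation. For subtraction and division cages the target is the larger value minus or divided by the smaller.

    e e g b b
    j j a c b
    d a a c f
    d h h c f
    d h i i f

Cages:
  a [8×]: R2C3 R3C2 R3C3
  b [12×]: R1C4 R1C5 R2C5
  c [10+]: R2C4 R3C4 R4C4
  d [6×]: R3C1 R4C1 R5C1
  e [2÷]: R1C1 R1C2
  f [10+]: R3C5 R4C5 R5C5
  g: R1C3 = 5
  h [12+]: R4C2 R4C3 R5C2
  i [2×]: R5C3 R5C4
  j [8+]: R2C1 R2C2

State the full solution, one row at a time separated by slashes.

Cage g is given; hence R1C3 = 5.
In column 1, 4 can only go at R1C1, so R1C1 = 4.
Cage e needs two cells with quotient 2, so R1C2 = 2.
The 3 cells of cage b must have product 12; hence R2C5 = 4.
In row 5, 4 can only go at R5C2, so R5C2 = 4.
The 3 cells of cage a must have product 8, which forces R2C3 = 2.
Column 2 already has 4, which forces R3C2 = 1.
Cage a needs product 8; hence R3C3 = 4.
Cage h needs sum 12, leaving R4C2 = 5.
The 3 cells of cage h must have sum 12, leaving R4C3 = 3.
Row 4 already has 3, so R4C5 = 2.
2 is placed in column 3, which forces R5C3 = 1.
Row 5 now contains 1; hence R5C4 = 2.
The two cells of cage j must have sum 8, which forces R2C1 = 5.
5 is placed in column 2, which forces R2C2 = 3.
Cage c needs sum 10, which forces R2C4 = 1.
The 3 cells of cage d must have product 6; hence R3C1 = 2.
The 3 cells of cage c must have sum 10; hence R3C4 = 5.
Row 3 already has 5; hence R3C5 = 3.
Row 4 already has 2, so R4C1 = 1.
Cage c needs sum 10, so R4C4 = 4.
Row 5 now contains 2, leaving R5C1 = 3.
Column 5 now contains 3, which forces R5C5 = 5.
Column 4 now contains 1, which forces R1C4 = 3.
Column 5 now contains 3, leaving R1C5 = 1.

4 2 5 3 1 / 5 3 2 1 4 / 2 1 4 5 3 / 1 5 3 4 2 / 3 4 1 2 5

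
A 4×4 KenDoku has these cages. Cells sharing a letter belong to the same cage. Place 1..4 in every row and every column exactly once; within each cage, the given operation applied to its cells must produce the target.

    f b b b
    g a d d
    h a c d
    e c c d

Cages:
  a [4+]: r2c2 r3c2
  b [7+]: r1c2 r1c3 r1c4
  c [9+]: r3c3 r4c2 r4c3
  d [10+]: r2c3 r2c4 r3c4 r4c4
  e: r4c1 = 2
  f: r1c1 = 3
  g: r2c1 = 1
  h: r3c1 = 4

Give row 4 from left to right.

F is a freebie, which forces r1c1 = 3.
Cage g is given, so r2c1 = 1.
Row 2 now contains 1, leaving r2c2 = 3.
Cage h is given, leaving r3c1 = 4.
Column 2 now contains 3; hence r3c2 = 1.
Cage e is given, which forces r4c1 = 2.
2 is placed in row 4, which forces r4c2 = 4.
4 is placed in column 2, leaving r1c2 = 2.
Cage c needs sum 9, so r3c3 = 2.
Cage d has sum 10, which forces r3c4 = 3.
Cage c has sum 9, which forces r4c3 = 3.
Cage d has sum 10; hence r4c4 = 1.
Cage b has sum 7, so r1c3 = 1.
1 is placed in column 4; hence r1c4 = 4.
Column 3 already has 2, which forces r2c3 = 4.
Cage d has sum 10, leaving r2c4 = 2.
Completed grid: 3 2 1 4 / 1 3 4 2 / 4 1 2 3 / 2 4 3 1.

2 4 3 1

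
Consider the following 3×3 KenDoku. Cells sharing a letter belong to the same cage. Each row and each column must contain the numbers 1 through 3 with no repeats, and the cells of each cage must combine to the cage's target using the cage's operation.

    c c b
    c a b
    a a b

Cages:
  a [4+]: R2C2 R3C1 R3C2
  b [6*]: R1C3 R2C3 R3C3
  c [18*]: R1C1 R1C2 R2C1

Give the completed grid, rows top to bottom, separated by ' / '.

Cage c has product 18, so R1C1 = 2.
Cage c has product 18, so R1C2 = 3.
3 is placed in row 1, leaving R1C3 = 1.
Cage c has product 18; hence R2C1 = 3.
Cage a needs sum 4, so R2C2 = 1.
Row 2 already has 3; hence R2C3 = 2.
Cage a needs sum 4, which forces R3C1 = 1.
The 3 cells of cage a must have sum 4, leaving R3C2 = 2.
Column 3 now contains 2; hence R3C3 = 3.

2 3 1 / 3 1 2 / 1 2 3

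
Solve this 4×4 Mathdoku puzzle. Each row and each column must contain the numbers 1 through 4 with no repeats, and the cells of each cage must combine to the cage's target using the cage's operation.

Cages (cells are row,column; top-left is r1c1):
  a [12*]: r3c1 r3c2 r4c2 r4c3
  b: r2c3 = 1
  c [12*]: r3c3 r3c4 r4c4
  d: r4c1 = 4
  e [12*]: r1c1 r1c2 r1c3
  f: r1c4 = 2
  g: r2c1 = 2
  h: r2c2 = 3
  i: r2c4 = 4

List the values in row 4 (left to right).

F is a freebie, which forces r1c4 = 2.
Cage g is a single given cell; hence r2c1 = 2.
H is a freebie; hence r2c2 = 3.
Cage b is a single given cell, which forces r2c3 = 1.
Cage i is given, leaving r2c4 = 4.
D is a freebie, so r4c1 = 4.
The 3 cells of cage c must have product 12, so r3c3 = 4.
Cage a has product 12, so r4c2 = 1.
Row 4 already has 1, so r4c4 = 3.
Cage e has product 12, so r1c1 = 1.
Column 2 now contains 1, so r1c2 = 4.
4 is placed in column 3; hence r1c3 = 3.
Cage a needs product 12, so r3c1 = 3.
Row 3 now contains 4; hence r3c2 = 2.
3 is placed in column 4, which forces r3c4 = 1.
3 is placed in row 4, so r4c3 = 2.
Filled in: 1 4 3 2 / 2 3 1 4 / 3 2 4 1 / 4 1 2 3.

4 1 2 3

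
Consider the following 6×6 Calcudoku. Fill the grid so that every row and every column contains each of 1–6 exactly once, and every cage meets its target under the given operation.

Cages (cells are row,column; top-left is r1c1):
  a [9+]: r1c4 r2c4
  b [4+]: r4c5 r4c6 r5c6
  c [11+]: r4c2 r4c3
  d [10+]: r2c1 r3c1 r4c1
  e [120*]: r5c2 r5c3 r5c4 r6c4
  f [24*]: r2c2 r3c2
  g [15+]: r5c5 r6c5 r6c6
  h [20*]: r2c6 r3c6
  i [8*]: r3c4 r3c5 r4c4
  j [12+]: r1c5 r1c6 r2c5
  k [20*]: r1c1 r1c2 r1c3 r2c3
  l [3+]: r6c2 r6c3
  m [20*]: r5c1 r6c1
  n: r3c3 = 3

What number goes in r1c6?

3

Cage n is a single given cell, which forces r3c3 = 3.
The 3 cells of cage b must have sum 4, so r4c5 = 1.
The 3 cells of cage b must have sum 4, which forces r4c6 = 2.
Cage b needs sum 4, so r5c6 = 1.
Cage i needs product 8; hence r3c4 = 1.
Cage i has product 8, so r3c5 = 2.
Row 4 now contains 2; hence r4c4 = 4.
The only place for 3 in row 4 is r4c1.
In column 1, 6 can only go at r3c1, so r3c1 = 6.
Cage d has sum 10, leaving r2c1 = 1.
The two cells of cage f must have product 24; hence r2c2 = 6.
Row 2 now contains 1, which forces r2c3 = 2.
Row 2 already has 6, leaving r2c4 = 3.
Row 3 already has 6; hence r3c2 = 4.
Row 3 already has 4; hence r3c6 = 5.
6 is placed in column 2; hence r4c2 = 5.
5 is placed in row 4; hence r4c3 = 6.
Column 3 now contains 2, so r6c3 = 1.
The 4 cells of cage k must have product 20, which forces r1c1 = 2.
The 4 cells of cage k must have product 20, which forces r1c2 = 1.
Cage k has product 20, leaving r1c3 = 5.
Column 4 already has 3, which forces r1c4 = 6.
Column 6 now contains 5, so r2c6 = 4.
Column 3 already has 5; hence r5c3 = 4.
1 is placed in row 6, which forces r6c2 = 2.
Row 6 already has 2, so r6c4 = 5.
Column 6 already has 4; hence r6c6 = 6.
Cage j has sum 12, which forces r1c5 = 4.
Column 6 already has 4; hence r1c6 = 3.
4 is placed in row 2, leaving r2c5 = 5.
Row 5 already has 4, which forces r5c1 = 5.
2 is placed in column 2; hence r5c2 = 3.
Column 4 already has 5; hence r5c4 = 2.
5 is placed in column 5, so r5c5 = 6.
5 is placed in row 6, leaving r6c1 = 4.
4 is placed in column 5, so r6c5 = 3.
Completed grid: 2 1 5 6 4 3 / 1 6 2 3 5 4 / 6 4 3 1 2 5 / 3 5 6 4 1 2 / 5 3 4 2 6 1 / 4 2 1 5 3 6.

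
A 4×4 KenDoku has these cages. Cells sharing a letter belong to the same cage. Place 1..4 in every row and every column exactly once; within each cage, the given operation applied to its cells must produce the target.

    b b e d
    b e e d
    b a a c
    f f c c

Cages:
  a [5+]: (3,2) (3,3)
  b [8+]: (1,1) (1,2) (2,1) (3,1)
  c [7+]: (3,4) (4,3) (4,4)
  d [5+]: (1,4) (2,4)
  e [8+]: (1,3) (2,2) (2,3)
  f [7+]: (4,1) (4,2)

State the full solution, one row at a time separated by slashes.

2 1 4 3 / 4 3 1 2 / 1 2 3 4 / 3 4 2 1

Cage c needs sum 7, which forces (3,4) = 4.
Row 3 needs a 1, and only (3,1) is open for it.
The only place for 1 in column 4 is (4,4).
Row 4 already has 1; hence (4,3) = 2.
The two cells of cage a must have sum 5, which forces (3,2) = 2.
Column 3 now contains 2; hence (3,3) = 3.
Column 2 already has 2, which forces (1,2) = 1.
Row 1 now contains 1, leaving (1,3) = 4.
Cage e has sum 8; hence (2,2) = 3.
Column 3 already has 4, which forces (2,3) = 1.
Row 2 now contains 3, leaving (2,4) = 2.
Column 2 now contains 3; hence (4,2) = 4.
Row 1 already has 4; hence (1,1) = 2.
Column 4 now contains 2, which forces (1,4) = 3.
Row 2 now contains 2; hence (2,1) = 4.
Row 4 now contains 4, leaving (4,1) = 3.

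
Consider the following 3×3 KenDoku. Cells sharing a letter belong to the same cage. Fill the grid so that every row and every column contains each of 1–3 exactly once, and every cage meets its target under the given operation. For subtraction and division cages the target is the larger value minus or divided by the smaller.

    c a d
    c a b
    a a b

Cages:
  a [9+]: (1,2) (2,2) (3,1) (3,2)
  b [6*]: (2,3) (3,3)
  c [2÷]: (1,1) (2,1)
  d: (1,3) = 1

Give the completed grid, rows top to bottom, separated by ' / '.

Cage d is given; hence (1,3) = 1.
Cage a needs sum 9, leaving (3,1) = 3.
Row 3 now contains 3, leaving (3,3) = 2.
1 is placed in row 1; hence (1,1) = 2.
Row 1 already has 2, so (1,2) = 3.
Cage c needs two cells with quotient 2, so (2,1) = 1.
Column 2 now contains 3; hence (2,2) = 2.
Column 3 already has 2; hence (2,3) = 3.
Row 3 already has 2; hence (3,2) = 1.

2 3 1 / 1 2 3 / 3 1 2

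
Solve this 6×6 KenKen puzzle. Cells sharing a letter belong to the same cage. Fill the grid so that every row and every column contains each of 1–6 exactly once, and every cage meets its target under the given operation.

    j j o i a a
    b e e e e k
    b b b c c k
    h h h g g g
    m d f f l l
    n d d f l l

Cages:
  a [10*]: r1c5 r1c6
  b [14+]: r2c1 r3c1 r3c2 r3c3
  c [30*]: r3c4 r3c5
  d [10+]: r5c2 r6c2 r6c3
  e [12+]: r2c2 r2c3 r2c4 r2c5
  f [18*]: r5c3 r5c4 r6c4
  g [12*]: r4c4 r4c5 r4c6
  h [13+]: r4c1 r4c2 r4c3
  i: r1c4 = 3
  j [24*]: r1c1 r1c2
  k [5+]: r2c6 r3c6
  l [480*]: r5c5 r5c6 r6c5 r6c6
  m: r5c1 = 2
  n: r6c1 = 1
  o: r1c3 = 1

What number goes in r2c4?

2

Cage o is a single given cell, so r1c3 = 1.
Cage i is given; hence r1c4 = 3.
M is a freebie, so r5c1 = 2.
Cage n is given, leaving r6c1 = 1.
Row 6 now contains 1; hence r6c4 = 6.
Column 4 already has 6, which forces r3c4 = 5.
Cage c needs two cells with product 30, which forces r3c5 = 6.
Cage f needs product 18, leaving r5c3 = 3.
Column 4 already has 6, which forces r5c4 = 1.
Column 5 now contains 6; hence r5c5 = 4.
Row 5 already has 4; hence r5c6 = 6.
Column 5 now contains 4, so r6c5 = 5.
Row 6 already has 5, which forces r6c6 = 4.
Column 5 already has 5, leaving r1c5 = 2.
Cage a's pair has product 10, which forces r1c6 = 5.
Cage g has product 12; hence r4c4 = 4.
Row 5 already has 4, leaving r5c2 = 5.
The 3 cells of cage d must have sum 10, leaving r6c2 = 3.
4 is placed in row 6; hence r6c3 = 2.
Column 4 now contains 4, leaving r2c4 = 2.
Row 2 now contains 2, which forces r2c6 = 3.
Cage b needs sum 14, leaving r3c1 = 3.
Column 3 now contains 2, leaving r3c3 = 4.
3 is placed in column 6, so r3c6 = 2.
The 3 cells of cage h must have sum 13, so r4c2 = 2.
3 is placed in column 6, so r4c6 = 1.
The 4 cells of cage b must have sum 14; hence r2c1 = 6.
The 4 cells of cage e must have sum 12, so r2c2 = 4.
Cage e has sum 12, so r2c3 = 5.
Row 2 already has 3, so r2c5 = 1.
2 is placed in row 3, leaving r3c2 = 1.
6 is placed in column 1, leaving r4c1 = 5.
Column 3 already has 5; hence r4c3 = 6.
Row 4 now contains 1, leaving r4c5 = 3.
6 is placed in column 1, so r1c1 = 4.
Column 2 now contains 4; hence r1c2 = 6.
The full grid is 4 6 1 3 2 5 / 6 4 5 2 1 3 / 3 1 4 5 6 2 / 5 2 6 4 3 1 / 2 5 3 1 4 6 / 1 3 2 6 5 4.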